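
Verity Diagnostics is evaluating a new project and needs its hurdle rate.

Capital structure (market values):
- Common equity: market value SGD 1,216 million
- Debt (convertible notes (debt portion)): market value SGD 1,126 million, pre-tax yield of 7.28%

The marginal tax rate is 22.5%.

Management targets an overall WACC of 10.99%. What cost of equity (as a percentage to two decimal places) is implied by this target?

Total capital V = 1216 + 1126 = 2342.
Equity weight = 1216/2342 = 0.5192.
Convertible notes (debt portion) weight = 1126/2342 = 0.4808.
Debt contribution = 0.4808 × 7.28% × (1 − 22.5%) = 2.7126%.
Required equity contribution = 10.99% − 2.7126% = 8.2774%.
Re = 8.2774% / 0.5192 = 15.9422%.

15.94%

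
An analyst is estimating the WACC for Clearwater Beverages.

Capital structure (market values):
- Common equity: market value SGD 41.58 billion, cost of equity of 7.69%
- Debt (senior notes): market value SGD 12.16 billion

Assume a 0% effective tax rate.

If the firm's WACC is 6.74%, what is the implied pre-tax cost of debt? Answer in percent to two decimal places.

3.49%

Total capital V = 41.58 + 12.16 = 53.74.
Equity weight = 41.58/53.74 = 0.7737.
Senior notes weight = 12.16/53.74 = 0.2263.
Equity contribution = 0.7737 × 7.69% = 5.9499%.
Remaining for debt = 6.74% − 5.9499% = 0.7901%.
Rd × (1 − 0%) × 0.2263 = 0.7901%  ⇒  Rd = 3.4916%.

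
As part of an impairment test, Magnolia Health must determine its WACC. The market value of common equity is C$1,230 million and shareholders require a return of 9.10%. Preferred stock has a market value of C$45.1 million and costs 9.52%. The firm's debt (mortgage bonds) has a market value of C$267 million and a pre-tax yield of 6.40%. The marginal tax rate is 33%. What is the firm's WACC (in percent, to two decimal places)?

Total capital V = 1230 + 45.1 + 267 = 1542.1.
Equity: weight = 1230/1542.1 = 0.7976; cost = 9.1%.
Preferred: weight = 45.1/1542.1 = 0.0292; cost = 9.52%.
Mortgage bonds: weight = 267/1542.1 = 0.1731; after-tax cost = 6.4% × (1 − 33%) = 4.2880%.
WACC = 0.7976 × 9.1000% + 0.0292 × 9.5200% + 0.1731 × 4.2880% = 8.2791%.

8.28%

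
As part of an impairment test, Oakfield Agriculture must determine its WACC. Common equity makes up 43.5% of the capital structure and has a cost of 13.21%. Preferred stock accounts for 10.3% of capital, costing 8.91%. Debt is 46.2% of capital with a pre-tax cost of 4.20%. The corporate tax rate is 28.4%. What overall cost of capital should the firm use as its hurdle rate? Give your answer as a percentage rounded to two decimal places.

After-tax cost of debt = 4.2% × (1 − 28.4%) = 3.0072%.
WACC = 0.435 × 13.2100% + 0.103 × 8.9100% + 0.462 × 3.0072% = 8.0534%.

8.05%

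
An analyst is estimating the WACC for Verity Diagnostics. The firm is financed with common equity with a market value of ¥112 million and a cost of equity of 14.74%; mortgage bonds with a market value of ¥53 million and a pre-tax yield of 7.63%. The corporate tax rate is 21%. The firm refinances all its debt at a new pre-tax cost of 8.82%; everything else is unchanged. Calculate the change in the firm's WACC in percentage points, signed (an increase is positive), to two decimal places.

+0.30 pp

Current WACC:
Total capital V = 112 + 53 = 165.
Equity: weight = 112/165 = 0.6788; cost = 14.74%.
Mortgage bonds: weight = 53/165 = 0.3212; after-tax cost = 7.63% × (1 − 21%) = 6.0277%.
WACC = 0.6788 × 14.7400% + 0.3212 × 6.0277% = 11.9415%.
After the change:
Total capital V = 112 + 53 = 165.
Equity: weight = 112/165 = 0.6788; cost = 14.74%.
Mortgage bonds: weight = 53/165 = 0.3212; after-tax cost = 8.82% × (1 − 21%) = 6.9678%.
WACC = 0.6788 × 14.7400% + 0.3212 × 6.9678% = 12.2435%.
Change in WACC = 12.2435% − 11.9415% = 0.3020 pp.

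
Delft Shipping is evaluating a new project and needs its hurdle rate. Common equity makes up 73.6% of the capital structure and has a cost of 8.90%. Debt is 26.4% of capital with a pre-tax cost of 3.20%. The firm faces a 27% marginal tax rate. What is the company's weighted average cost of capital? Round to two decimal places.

7.17%

After-tax cost of debt = 3.2% × (1 − 27%) = 2.3360%.
WACC = 0.736 × 8.9000% + 0.264 × 2.3360% = 7.1671%.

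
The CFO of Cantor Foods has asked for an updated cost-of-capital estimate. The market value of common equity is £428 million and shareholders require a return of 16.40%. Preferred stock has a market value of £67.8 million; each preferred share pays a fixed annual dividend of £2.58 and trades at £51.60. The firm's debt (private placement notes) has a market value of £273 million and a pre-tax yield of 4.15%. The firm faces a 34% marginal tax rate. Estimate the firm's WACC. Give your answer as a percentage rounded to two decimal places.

10.54%

Cost of preferred: Rp = 2.58 / 51.6 = 5.0000%.
Total capital V = 428 + 67.8 + 273 = 768.8.
Equity: weight = 428/768.8 = 0.5567; cost = 16.4%.
Preferred: weight = 67.8/768.8 = 0.0882; cost = 5%.
Private placement notes: weight = 273/768.8 = 0.3551; after-tax cost = 4.15% × (1 − 34%) = 2.7390%.
WACC = 0.5567 × 16.4000% + 0.0882 × 5.0000% + 0.3551 × 2.7390% = 10.5436%.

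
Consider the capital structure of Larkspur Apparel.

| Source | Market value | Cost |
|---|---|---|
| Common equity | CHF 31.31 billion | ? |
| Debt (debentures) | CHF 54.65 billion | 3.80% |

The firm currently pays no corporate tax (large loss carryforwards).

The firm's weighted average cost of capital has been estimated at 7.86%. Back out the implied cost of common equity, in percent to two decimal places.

Total capital V = 31.31 + 54.65 = 85.96.
Equity weight = 31.31/85.96 = 0.3642.
Debentures weight = 54.65/85.96 = 0.6358.
Debt contribution = 0.6358 × 3.8% × (1 − 0%) = 2.4159%.
Required equity contribution = 7.86% − 2.4159% = 5.4441%.
Re = 5.4441% / 0.3642 = 14.9465%.

14.95%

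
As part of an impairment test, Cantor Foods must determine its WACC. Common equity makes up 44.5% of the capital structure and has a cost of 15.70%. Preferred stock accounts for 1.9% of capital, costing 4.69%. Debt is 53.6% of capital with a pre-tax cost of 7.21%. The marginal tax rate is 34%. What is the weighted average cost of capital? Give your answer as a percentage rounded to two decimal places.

After-tax cost of debt = 7.21% × (1 − 34%) = 4.7586%.
WACC = 0.445 × 15.7000% + 0.019 × 4.6900% + 0.536 × 4.7586% = 9.6262%.

9.63%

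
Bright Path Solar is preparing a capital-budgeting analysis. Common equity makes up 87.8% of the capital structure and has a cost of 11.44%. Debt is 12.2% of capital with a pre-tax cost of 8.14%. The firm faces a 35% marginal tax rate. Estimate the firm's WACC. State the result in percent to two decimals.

10.69%

After-tax cost of debt = 8.14% × (1 − 35%) = 5.2910%.
WACC = 0.878 × 11.4400% + 0.122 × 5.2910% = 10.6898%.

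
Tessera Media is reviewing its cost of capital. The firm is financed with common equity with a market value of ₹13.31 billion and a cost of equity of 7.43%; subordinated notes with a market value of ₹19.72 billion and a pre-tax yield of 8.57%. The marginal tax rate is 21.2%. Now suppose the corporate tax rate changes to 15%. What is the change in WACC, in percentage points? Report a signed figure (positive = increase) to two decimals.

+0.32 pp

Current WACC:
Total capital V = 13.31 + 19.72 = 33.03.
Equity: weight = 13.31/33.03 = 0.4030; cost = 7.43%.
Subordinated notes: weight = 19.72/33.03 = 0.5970; after-tax cost = 8.57% × (1 − 21.2%) = 6.7532%.
WACC = 0.4030 × 7.4300% + 0.5970 × 6.7532% = 7.0259%.
After the change:
Total capital V = 13.31 + 19.72 = 33.03.
Equity: weight = 13.31/33.03 = 0.4030; cost = 7.43%.
Subordinated notes: weight = 19.72/33.03 = 0.5970; after-tax cost = 8.57% × (1 − 15%) = 7.2845%.
WACC = 0.4030 × 7.4300% + 0.5970 × 7.2845% = 7.3431%.
Change in WACC = 7.3431% − 7.0259% = 0.3172 pp.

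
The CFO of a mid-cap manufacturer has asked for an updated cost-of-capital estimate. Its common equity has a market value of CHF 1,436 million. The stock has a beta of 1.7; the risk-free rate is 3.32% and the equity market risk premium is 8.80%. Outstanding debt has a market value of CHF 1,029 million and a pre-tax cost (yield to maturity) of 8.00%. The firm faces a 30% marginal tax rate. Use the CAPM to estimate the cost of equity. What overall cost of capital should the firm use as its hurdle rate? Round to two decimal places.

12.99%

Cost of equity via CAPM: Re = 3.32% + 1.7 × 8.8% = 18.2800%.
Total capital V = 1436 + 1029 = 2465.
Equity: weight = 1436/2465 = 0.5826; cost = 18.28%.
Debt: weight = 1029/2465 = 0.4174; after-tax cost = 8% × (1 − 30%) = 5.6000%.
WACC = 0.5826 × 18.2800% + 0.4174 × 5.6000% = 12.9868%.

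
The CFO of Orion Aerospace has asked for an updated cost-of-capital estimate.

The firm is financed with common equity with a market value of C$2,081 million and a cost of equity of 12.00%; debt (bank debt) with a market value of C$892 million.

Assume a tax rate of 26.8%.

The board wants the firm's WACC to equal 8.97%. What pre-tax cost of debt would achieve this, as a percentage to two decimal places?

Total capital V = 2081 + 892 = 2973.
Equity weight = 2081/2973 = 0.7000.
Bank debt weight = 892/2973 = 0.3000.
Equity contribution = 0.7000 × 12% = 8.3996%.
Remaining for debt = 8.97% − 8.3996% = 0.5704%.
Rd × (1 − 26.8%) × 0.3000 = 0.5704%  ⇒  Rd = 2.5972%.

2.60%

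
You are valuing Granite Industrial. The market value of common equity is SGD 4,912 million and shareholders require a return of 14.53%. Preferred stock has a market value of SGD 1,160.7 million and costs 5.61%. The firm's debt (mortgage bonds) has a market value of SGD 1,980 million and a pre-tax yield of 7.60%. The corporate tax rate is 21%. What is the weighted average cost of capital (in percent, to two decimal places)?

11.15%

Total capital V = 4912 + 1160.7 + 1980 = 8052.7.
Equity: weight = 4912/8052.7 = 0.6100; cost = 14.53%.
Preferred: weight = 1160.7/8052.7 = 0.1441; cost = 5.61%.
Mortgage bonds: weight = 1980/8052.7 = 0.2459; after-tax cost = 7.6% × (1 − 21%) = 6.0040%.
WACC = 0.6100 × 14.5300% + 0.1441 × 5.6100% + 0.2459 × 6.0040% = 11.1479%.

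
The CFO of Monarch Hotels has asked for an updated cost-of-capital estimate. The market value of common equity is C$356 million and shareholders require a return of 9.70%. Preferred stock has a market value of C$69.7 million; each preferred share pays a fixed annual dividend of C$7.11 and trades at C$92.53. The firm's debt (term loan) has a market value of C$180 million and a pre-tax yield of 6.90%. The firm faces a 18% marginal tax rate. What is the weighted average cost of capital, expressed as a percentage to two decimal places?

Cost of preferred: Rp = 7.11 / 92.53 = 7.6840%.
Total capital V = 356 + 69.7 + 180 = 605.7.
Equity: weight = 356/605.7 = 0.5877; cost = 9.7%.
Preferred: weight = 69.7/605.7 = 0.1151; cost = 7.684%.
Term loan: weight = 180/605.7 = 0.2972; after-tax cost = 6.9% × (1 − 18%) = 5.6580%.
WACC = 0.5877 × 9.7000% + 0.1151 × 7.6840% + 0.2972 × 5.6580% = 8.2668%.

8.27%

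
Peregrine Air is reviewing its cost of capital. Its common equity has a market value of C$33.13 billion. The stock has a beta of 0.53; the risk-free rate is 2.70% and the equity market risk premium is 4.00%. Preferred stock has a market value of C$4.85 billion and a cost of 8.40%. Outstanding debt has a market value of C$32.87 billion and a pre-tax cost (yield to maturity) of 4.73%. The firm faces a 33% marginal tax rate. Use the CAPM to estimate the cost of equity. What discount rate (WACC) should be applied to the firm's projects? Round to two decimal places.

4.30%

Cost of equity via CAPM: Re = 2.7% + 0.53 × 4.0% = 4.8200%.
Total capital V = 33.13 + 4.85 + 32.87 = 70.85.
Equity: weight = 33.13/70.85 = 0.4676; cost = 4.82%.
Preferred: weight = 4.85/70.85 = 0.0685; cost = 8.4%.
Debt: weight = 32.87/70.85 = 0.4639; after-tax cost = 4.73% × (1 − 33%) = 3.1691%.
WACC = 0.4676 × 4.8200% + 0.0685 × 8.4000% + 0.4639 × 3.1691% = 4.2992%.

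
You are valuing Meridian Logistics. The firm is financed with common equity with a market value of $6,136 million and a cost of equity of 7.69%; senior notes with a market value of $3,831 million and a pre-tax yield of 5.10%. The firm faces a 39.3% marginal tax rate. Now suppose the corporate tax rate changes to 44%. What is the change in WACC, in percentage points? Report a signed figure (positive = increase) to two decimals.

Current WACC:
Total capital V = 6136 + 3831 = 9967.
Equity: weight = 6136/9967 = 0.6156; cost = 7.69%.
Senior notes: weight = 3831/9967 = 0.3844; after-tax cost = 5.1% × (1 − 39.3%) = 3.0957%.
WACC = 0.6156 × 7.6900% + 0.3844 × 3.0957% = 5.9241%.
After the change:
Total capital V = 6136 + 3831 = 9967.
Equity: weight = 6136/9967 = 0.6156; cost = 7.69%.
Senior notes: weight = 3831/9967 = 0.3844; after-tax cost = 5.1% × (1 − 44%) = 2.8560%.
WACC = 0.6156 × 7.6900% + 0.3844 × 2.8560% = 5.8320%.
Change in WACC = 5.8320% − 5.9241% = -0.0921 pp.

-0.09 pp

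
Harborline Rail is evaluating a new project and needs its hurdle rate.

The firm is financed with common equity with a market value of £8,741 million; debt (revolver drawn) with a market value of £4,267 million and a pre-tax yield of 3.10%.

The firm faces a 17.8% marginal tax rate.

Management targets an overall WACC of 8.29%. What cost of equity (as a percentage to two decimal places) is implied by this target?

11.09%

Total capital V = 8741 + 4267 = 13008.
Equity weight = 8741/13008 = 0.6720.
Revolver drawn weight = 4267/13008 = 0.3280.
Debt contribution = 0.3280 × 3.1% × (1 − 17.8%) = 0.8359%.
Required equity contribution = 8.29% − 0.8359% = 7.4541%.
Re = 7.4541% / 0.6720 = 11.0929%.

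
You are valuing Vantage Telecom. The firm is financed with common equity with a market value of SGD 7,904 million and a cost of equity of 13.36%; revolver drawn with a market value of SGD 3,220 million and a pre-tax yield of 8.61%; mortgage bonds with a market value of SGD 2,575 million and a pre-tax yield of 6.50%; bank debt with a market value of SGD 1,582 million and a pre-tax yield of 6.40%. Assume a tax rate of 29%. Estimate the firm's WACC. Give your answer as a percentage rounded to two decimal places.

9.45%

Total capital V = 7904 + 3220 + 2575 + 1582 = 15281.
Equity: weight = 7904/15281 = 0.5172; cost = 13.36%.
Revolver drawn: weight = 3220/15281 = 0.2107; after-tax cost = 8.61% × (1 − 29%) = 6.1131%.
Mortgage bonds: weight = 2575/15281 = 0.1685; after-tax cost = 6.5% × (1 − 29%) = 4.6150%.
Bank debt: weight = 1582/15281 = 0.1035; after-tax cost = 6.4% × (1 − 29%) = 4.5440%.
WACC = 0.5172 × 13.3600% + 0.2107 × 6.1131% + 0.1685 × 4.6150% + 0.1035 × 4.5440% = 9.4466%.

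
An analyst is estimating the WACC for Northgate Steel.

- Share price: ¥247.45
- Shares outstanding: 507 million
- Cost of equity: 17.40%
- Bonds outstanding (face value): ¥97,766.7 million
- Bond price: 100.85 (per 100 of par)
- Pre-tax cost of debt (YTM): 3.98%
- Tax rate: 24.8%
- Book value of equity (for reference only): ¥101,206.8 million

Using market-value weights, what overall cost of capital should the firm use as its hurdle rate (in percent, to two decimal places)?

Market value of equity E = 247.45 × 507m = 125457.15m. Market value of debt D = 97766.7m × 100.85/100 = 98597.71695m.
Total capital V = 125457.15 + 98597.71695 = 224054.86695.
Equity: weight = 125457.15/224054.86695 = 0.5599; cost = 17.4%.
Bonds outstanding: weight = 98597.71695/224054.86695 = 0.4401; after-tax cost = 3.98% × (1 − 24.8%) = 2.9930%.
WACC = 0.5599 × 17.4000% + 0.4401 × 2.9930% = 11.0600%.

11.06%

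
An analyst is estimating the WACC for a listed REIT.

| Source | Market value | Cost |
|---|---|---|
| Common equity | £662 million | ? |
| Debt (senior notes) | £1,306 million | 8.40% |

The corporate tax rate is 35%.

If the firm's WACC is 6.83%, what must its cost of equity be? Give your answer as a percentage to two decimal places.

Total capital V = 662 + 1306 = 1968.
Equity weight = 662/1968 = 0.3364.
Senior notes weight = 1306/1968 = 0.6636.
Debt contribution = 0.6636 × 8.4% × (1 − 35%) = 3.6234%.
Required equity contribution = 6.83% − 3.6234% = 3.2066%.
Re = 3.2066% / 0.3364 = 9.5327%.

9.53%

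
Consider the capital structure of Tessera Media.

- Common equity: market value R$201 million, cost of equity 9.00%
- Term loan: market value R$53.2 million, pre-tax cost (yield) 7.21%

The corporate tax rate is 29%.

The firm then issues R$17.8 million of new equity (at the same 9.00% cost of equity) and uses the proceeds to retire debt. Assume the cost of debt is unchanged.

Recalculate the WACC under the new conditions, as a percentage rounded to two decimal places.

After the change:
Total capital V = 218.8 + 35.4 = 254.2.
Equity: weight = 218.8/254.2 = 0.8607; cost = 9%.
Term loan: weight = 35.4/254.2 = 0.1393; after-tax cost = 7.21% × (1 − 29%) = 5.1191%.
WACC = 0.8607 × 9.0000% + 0.1393 × 5.1191% = 8.4595%.

8.46%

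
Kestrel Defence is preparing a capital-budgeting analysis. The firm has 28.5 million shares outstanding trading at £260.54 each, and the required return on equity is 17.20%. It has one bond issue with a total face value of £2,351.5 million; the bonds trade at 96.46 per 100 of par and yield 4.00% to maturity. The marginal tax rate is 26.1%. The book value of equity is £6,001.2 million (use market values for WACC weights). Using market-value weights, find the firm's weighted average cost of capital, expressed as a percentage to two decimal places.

Market value of equity E = 260.54 × 28.5m = 7425.39m. Market value of debt D = 2351.5m × 96.46/100 = 2268.2569m.
Total capital V = 7425.39 + 2268.2569 = 9693.6469.
Equity: weight = 7425.39/9693.6469 = 0.7660; cost = 17.2%.
Bonds outstanding: weight = 2268.2569/9693.6469 = 0.2340; after-tax cost = 4% × (1 − 26.1%) = 2.9560%.
WACC = 0.7660 × 17.2000% + 0.2340 × 2.9560% = 13.8670%.

13.87%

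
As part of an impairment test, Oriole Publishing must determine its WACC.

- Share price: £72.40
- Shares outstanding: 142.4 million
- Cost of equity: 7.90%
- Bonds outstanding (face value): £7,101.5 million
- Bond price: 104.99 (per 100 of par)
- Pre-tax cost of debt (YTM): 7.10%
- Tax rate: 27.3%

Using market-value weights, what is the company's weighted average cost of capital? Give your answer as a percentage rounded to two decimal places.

6.75%

Market value of equity E = 72.4 × 142.4m = 10309.76m. Market value of debt D = 7101.5m × 104.99/100 = 7455.86485m.
Total capital V = 10309.76 + 7455.86485 = 17765.62485.
Equity: weight = 10309.76/17765.62485 = 0.5803; cost = 7.9%.
Bonds outstanding: weight = 7455.86485/17765.62485 = 0.4197; after-tax cost = 7.1% × (1 − 27.3%) = 5.1617%.
WACC = 0.5803 × 7.9000% + 0.4197 × 5.1617% = 6.7508%.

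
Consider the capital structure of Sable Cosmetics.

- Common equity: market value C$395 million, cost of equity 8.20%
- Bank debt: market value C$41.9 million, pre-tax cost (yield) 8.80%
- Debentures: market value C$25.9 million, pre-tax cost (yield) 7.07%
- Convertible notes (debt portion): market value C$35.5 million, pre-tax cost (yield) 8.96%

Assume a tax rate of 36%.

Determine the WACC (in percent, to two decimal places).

7.62%

Total capital V = 395 + 41.9 + 25.9 + 35.5 = 498.3.
Equity: weight = 395/498.3 = 0.7927; cost = 8.2%.
Bank debt: weight = 41.9/498.3 = 0.0841; after-tax cost = 8.8% × (1 − 36%) = 5.6320%.
Debentures: weight = 25.9/498.3 = 0.0520; after-tax cost = 7.07% × (1 − 36%) = 4.5248%.
Convertible notes (debt portion): weight = 35.5/498.3 = 0.0712; after-tax cost = 8.96% × (1 − 36%) = 5.7344%.
WACC = 0.7927 × 8.2000% + 0.0841 × 5.6320% + 0.0520 × 4.5248% + 0.0712 × 5.7344% = 7.6174%.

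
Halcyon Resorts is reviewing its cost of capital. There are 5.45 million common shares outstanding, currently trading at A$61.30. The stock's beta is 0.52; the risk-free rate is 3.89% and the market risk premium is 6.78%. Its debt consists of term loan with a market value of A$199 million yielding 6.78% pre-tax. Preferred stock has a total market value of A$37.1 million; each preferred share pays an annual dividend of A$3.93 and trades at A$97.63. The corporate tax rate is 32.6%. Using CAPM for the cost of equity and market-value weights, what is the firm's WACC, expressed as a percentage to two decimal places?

6.20%

Cost of equity via CAPM: Re = 3.89% + 0.52 × 6.78% = 7.4156%.
Cost of preferred: Rp = 3.93 / 97.63 = 4.0254%.
Market value of equity E = 61.3 × 5.45m = 334.085m.
Total capital V = 334.085 + 37.1 + 199 = 570.185.
Equity: weight = 334.085/570.185 = 0.5859; cost = 7.4156%.
Preferred: weight = 37.1/570.185 = 0.0651; cost = 4.0254%.
Term loan: weight = 199/570.185 = 0.3490; after-tax cost = 6.78% × (1 − 32.6%) = 4.5697%.
WACC = 0.5859 × 7.4156% + 0.0651 × 4.0254% + 0.3490 × 4.5697% = 6.2018%.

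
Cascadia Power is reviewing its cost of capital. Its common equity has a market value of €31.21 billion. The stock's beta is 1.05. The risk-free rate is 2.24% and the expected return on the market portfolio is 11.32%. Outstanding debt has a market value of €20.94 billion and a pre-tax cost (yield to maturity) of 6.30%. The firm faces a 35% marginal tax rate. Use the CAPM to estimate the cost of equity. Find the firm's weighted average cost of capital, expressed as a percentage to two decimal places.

8.69%

Market risk premium = 11.32% − 2.24% = 9.08%.
Cost of equity via CAPM: Re = 2.24% + 1.05 × 9.08% = 11.7740%.
Total capital V = 31.21 + 20.94 = 52.15.
Equity: weight = 31.21/52.15 = 0.5985; cost = 11.774%.
Debt: weight = 20.94/52.15 = 0.4015; after-tax cost = 6.3% × (1 − 35%) = 4.0950%.
WACC = 0.5985 × 11.7740% + 0.4015 × 4.0950% = 8.6906%.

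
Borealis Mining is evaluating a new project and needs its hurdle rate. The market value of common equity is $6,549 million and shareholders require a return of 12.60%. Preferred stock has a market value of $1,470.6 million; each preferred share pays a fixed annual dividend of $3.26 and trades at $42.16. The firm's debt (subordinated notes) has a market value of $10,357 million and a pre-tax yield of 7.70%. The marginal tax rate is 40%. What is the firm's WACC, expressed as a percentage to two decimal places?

7.71%

Cost of preferred: Rp = 3.26 / 42.16 = 7.7324%.
Total capital V = 6549 + 1470.6 + 10357 = 18376.6.
Equity: weight = 6549/18376.6 = 0.3564; cost = 12.6%.
Preferred: weight = 1470.6/18376.6 = 0.0800; cost = 7.7324%.
Subordinated notes: weight = 10357/18376.6 = 0.5636; after-tax cost = 7.7% × (1 − 40%) = 4.6200%.
WACC = 0.3564 × 12.6000% + 0.0800 × 7.7324% + 0.5636 × 4.6200% = 7.7130%.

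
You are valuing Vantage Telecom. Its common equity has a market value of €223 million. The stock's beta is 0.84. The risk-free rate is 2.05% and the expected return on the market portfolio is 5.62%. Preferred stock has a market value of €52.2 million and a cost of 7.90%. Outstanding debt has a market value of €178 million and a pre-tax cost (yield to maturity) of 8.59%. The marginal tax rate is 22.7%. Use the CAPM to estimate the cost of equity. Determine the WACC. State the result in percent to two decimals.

6.00%

Market risk premium = 5.62% − 2.05% = 3.57%.
Cost of equity via CAPM: Re = 2.05% + 0.84 × 3.57% = 5.0488%.
Total capital V = 223 + 52.2 + 178 = 453.2.
Equity: weight = 223/453.2 = 0.4921; cost = 5.0488%.
Preferred: weight = 52.2/453.2 = 0.1152; cost = 7.9%.
Debt: weight = 178/453.2 = 0.3928; after-tax cost = 8.59% × (1 − 22.7%) = 6.6401%.
WACC = 0.4921 × 5.0488% + 0.1152 × 7.9000% + 0.3928 × 6.6401% = 6.0022%.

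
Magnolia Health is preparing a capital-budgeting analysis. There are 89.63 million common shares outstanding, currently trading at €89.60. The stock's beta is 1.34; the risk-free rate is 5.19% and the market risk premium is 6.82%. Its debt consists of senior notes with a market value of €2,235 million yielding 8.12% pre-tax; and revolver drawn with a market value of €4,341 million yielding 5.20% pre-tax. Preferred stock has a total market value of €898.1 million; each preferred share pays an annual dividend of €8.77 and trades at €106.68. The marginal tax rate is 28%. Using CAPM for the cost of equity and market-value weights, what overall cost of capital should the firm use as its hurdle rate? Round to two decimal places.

Cost of equity via CAPM: Re = 5.19% + 1.34 × 6.82% = 14.3288%.
Cost of preferred: Rp = 8.77 / 106.68 = 8.2208%.
Market value of equity E = 89.6 × 89.63m = 8030.848m.
Total capital V = 8030.848 + 898.1 + 2235 + 4341 = 15504.948.
Equity: weight = 8030.848/15504.948 = 0.5180; cost = 14.3288%.
Preferred: weight = 898.1/15504.948 = 0.0579; cost = 8.2208%.
Senior notes: weight = 2235/15504.948 = 0.1441; after-tax cost = 8.12% × (1 − 28%) = 5.8464%.
Revolver drawn: weight = 4341/15504.948 = 0.2800; after-tax cost = 5.2% × (1 − 28%) = 3.7440%.
WACC = 0.5180 × 14.3288% + 0.0579 × 8.2208% + 0.1441 × 5.8464% + 0.2800 × 3.7440% = 9.7888%.

9.79%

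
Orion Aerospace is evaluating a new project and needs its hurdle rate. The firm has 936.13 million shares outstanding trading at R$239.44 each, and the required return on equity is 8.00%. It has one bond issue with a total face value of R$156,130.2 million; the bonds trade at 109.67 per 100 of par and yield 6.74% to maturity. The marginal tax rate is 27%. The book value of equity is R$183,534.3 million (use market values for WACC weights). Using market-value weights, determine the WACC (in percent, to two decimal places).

6.67%

Market value of equity E = 239.44 × 936.13m = 224146.9672m. Market value of debt D = 156130.2m × 109.67/100 = 171227.99034m.
Total capital V = 224146.9672 + 171227.99034 = 395374.95754.
Equity: weight = 224146.9672/395374.95754 = 0.5669; cost = 8%.
Bonds outstanding: weight = 171227.99034/395374.95754 = 0.4331; after-tax cost = 6.74% × (1 − 27%) = 4.9202%.
WACC = 0.5669 × 8.0000% + 0.4331 × 4.9202% = 6.6662%.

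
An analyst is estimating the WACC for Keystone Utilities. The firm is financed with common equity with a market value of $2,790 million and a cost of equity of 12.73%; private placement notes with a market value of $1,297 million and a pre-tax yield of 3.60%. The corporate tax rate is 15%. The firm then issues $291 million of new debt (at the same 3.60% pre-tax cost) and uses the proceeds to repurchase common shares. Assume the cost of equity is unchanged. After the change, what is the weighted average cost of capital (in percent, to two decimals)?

8.97%

After the change:
Total capital V = 2499 + 1588 = 4087.
Equity: weight = 2499/4087 = 0.6115; cost = 12.73%.
Private placement notes: weight = 1588/4087 = 0.3885; after-tax cost = 3.6% × (1 − 15%) = 3.0600%.
WACC = 0.6115 × 12.7300% + 0.3885 × 3.0600% = 8.9727%.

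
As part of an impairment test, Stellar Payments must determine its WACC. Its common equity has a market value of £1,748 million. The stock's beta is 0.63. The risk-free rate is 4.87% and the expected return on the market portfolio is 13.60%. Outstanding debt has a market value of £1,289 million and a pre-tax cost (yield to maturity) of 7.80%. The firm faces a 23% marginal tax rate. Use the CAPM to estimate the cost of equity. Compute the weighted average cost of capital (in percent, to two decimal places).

8.52%

Market risk premium = 13.6% − 4.87% = 8.73%.
Cost of equity via CAPM: Re = 4.87% + 0.63 × 8.73% = 10.3699%.
Total capital V = 1748 + 1289 = 3037.
Equity: weight = 1748/3037 = 0.5756; cost = 10.3699%.
Debt: weight = 1289/3037 = 0.4244; after-tax cost = 7.8% × (1 − 23%) = 6.0060%.
WACC = 0.5756 × 10.3699% + 0.4244 × 6.0060% = 8.5177%.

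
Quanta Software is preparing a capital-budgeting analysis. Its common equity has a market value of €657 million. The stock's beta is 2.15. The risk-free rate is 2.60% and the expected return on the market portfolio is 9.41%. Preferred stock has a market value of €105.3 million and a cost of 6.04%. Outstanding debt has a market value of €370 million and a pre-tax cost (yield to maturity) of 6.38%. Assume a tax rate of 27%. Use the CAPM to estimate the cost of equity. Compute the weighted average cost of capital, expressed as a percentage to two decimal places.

Market risk premium = 9.41% − 2.6% = 6.81%.
Cost of equity via CAPM: Re = 2.6% + 2.15 × 6.81% = 17.2415%.
Total capital V = 657 + 105.3 + 370 = 1132.3.
Equity: weight = 657/1132.3 = 0.5802; cost = 17.2415%.
Preferred: weight = 105.3/1132.3 = 0.0930; cost = 6.04%.
Debt: weight = 370/1132.3 = 0.3268; after-tax cost = 6.38% × (1 − 27%) = 4.6574%.
WACC = 0.5802 × 17.2415% + 0.0930 × 6.0400% + 0.3268 × 4.6574% = 12.0877%.

12.09%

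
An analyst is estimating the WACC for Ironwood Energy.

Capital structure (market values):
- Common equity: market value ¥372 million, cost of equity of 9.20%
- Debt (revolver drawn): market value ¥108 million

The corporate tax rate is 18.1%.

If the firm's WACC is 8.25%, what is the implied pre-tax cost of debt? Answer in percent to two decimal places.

6.08%

Total capital V = 372 + 108 = 480.
Equity weight = 372/480 = 0.7750.
Revolver drawn weight = 108/480 = 0.2250.
Equity contribution = 0.7750 × 9.2% = 7.1300%.
Remaining for debt = 8.25% − 7.1300% = 1.1200%.
Rd × (1 − 18.1%) × 0.2250 = 1.1200%  ⇒  Rd = 6.0779%.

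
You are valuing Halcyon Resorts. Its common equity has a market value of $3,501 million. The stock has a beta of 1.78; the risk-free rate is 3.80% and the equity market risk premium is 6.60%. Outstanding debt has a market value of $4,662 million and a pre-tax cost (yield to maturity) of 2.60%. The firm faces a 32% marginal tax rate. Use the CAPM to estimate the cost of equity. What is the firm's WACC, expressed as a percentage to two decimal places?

7.68%

Cost of equity via CAPM: Re = 3.8% + 1.78 × 6.6% = 15.5480%.
Total capital V = 3501 + 4662 = 8163.
Equity: weight = 3501/8163 = 0.4289; cost = 15.548%.
Debt: weight = 4662/8163 = 0.5711; after-tax cost = 2.6% × (1 − 32%) = 1.7680%.
WACC = 0.4289 × 15.5480% + 0.5711 × 1.7680% = 7.6781%.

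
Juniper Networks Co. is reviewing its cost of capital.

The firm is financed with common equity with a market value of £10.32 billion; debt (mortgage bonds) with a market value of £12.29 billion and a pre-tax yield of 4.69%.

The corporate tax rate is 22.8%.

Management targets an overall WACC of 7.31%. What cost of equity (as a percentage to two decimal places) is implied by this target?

11.70%

Total capital V = 10.32 + 12.29 = 22.61.
Equity weight = 10.32/22.61 = 0.4564.
Mortgage bonds weight = 12.29/22.61 = 0.5436.
Debt contribution = 0.5436 × 4.69% × (1 − 22.8%) = 1.9681%.
Required equity contribution = 7.31% − 1.9681% = 5.3419%.
Re = 5.3419% / 0.4564 = 11.7036%.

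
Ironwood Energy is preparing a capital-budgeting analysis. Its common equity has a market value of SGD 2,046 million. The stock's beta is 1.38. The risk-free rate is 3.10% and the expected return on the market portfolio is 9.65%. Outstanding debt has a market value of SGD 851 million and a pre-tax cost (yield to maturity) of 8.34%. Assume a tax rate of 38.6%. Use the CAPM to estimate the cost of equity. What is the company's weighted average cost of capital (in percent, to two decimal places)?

10.08%

Market risk premium = 9.65% − 3.1% = 6.55%.
Cost of equity via CAPM: Re = 3.1% + 1.38 × 6.55% = 12.1390%.
Total capital V = 2046 + 851 = 2897.
Equity: weight = 2046/2897 = 0.7062; cost = 12.139%.
Debt: weight = 851/2897 = 0.2938; after-tax cost = 8.34% × (1 − 38.6%) = 5.1208%.
WACC = 0.7062 × 12.1390% + 0.2938 × 5.1208% = 10.0774%.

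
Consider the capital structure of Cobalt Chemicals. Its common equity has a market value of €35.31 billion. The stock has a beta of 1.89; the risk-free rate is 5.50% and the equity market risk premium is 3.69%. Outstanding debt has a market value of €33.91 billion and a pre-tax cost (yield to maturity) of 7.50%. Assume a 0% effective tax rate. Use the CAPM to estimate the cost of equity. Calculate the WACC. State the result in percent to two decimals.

10.04%

Cost of equity via CAPM: Re = 5.5% + 1.89 × 3.69% = 12.4741%.
Total capital V = 35.31 + 33.91 = 69.22.
Equity: weight = 35.31/69.22 = 0.5101; cost = 12.4741%.
Debt: weight = 33.91/69.22 = 0.4899; after-tax cost = 7.5% × (1 − 0%) = 7.5000%.
WACC = 0.5101 × 12.4741% + 0.4899 × 7.5000% = 10.0374%.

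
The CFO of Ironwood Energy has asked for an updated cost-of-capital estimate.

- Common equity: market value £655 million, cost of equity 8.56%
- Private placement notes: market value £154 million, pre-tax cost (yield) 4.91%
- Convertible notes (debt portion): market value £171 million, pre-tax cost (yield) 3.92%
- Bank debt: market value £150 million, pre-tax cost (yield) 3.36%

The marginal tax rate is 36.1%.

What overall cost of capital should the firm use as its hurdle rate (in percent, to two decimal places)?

6.05%

Total capital V = 655 + 154 + 171 + 150 = 1130.
Equity: weight = 655/1130 = 0.5796; cost = 8.56%.
Private placement notes: weight = 154/1130 = 0.1363; after-tax cost = 4.91% × (1 − 36.1%) = 3.1375%.
Convertible notes (debt portion): weight = 171/1130 = 0.1513; after-tax cost = 3.92% × (1 − 36.1%) = 2.5049%.
Bank debt: weight = 150/1130 = 0.1327; after-tax cost = 3.36% × (1 − 36.1%) = 2.1470%.
WACC = 0.5796 × 8.5600% + 0.1363 × 3.1375% + 0.1513 × 2.5049% + 0.1327 × 2.1470% = 6.0534%.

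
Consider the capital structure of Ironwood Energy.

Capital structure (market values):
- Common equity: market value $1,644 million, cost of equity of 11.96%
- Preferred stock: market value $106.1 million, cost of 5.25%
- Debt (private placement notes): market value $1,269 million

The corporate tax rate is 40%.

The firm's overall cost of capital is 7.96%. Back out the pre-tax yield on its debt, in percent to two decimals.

Total capital V = 1644 + 106.1 + 1269 = 3019.1.
Equity weight = 1644/3019.1 = 0.5445.
Preferred weight = 106.1/3019.1 = 0.0351.
Private placement notes weight = 1269/3019.1 = 0.4203.
Equity contribution = 0.5445 × 11.96% = 6.5126%.
Preferred contribution = 0.0351 × 5.25% = 0.1845%.
Remaining for debt = 7.96% − 6.6971% = 1.2629%.
Rd × (1 − 40%) × 0.4203 = 1.2629%  ⇒  Rd = 5.0076%.

5.01%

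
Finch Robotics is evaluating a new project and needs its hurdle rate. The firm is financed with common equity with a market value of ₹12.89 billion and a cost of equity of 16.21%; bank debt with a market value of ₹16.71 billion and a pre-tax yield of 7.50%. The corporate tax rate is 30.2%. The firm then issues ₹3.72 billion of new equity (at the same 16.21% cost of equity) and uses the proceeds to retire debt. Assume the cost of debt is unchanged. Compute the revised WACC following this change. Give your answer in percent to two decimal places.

After the change:
Total capital V = 16.61 + 12.99 = 29.6.
Equity: weight = 16.61/29.6 = 0.5611; cost = 16.21%.
Bank debt: weight = 12.99/29.6 = 0.4389; after-tax cost = 7.5% × (1 − 30.2%) = 5.2350%.
WACC = 0.5611 × 16.2100% + 0.4389 × 5.2350% = 11.3936%.

11.39%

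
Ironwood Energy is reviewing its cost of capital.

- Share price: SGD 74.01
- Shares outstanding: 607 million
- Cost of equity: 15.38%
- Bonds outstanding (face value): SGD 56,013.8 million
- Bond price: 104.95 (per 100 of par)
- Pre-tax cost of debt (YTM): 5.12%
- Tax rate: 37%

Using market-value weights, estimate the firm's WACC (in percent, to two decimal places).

Market value of equity E = 74.01 × 607m = 44924.07m. Market value of debt D = 56013.8m × 104.95/100 = 58786.4831m.
Total capital V = 44924.07 + 58786.4831 = 103710.5531.
Equity: weight = 44924.07/103710.5531 = 0.4332; cost = 15.38%.
Bonds outstanding: weight = 58786.4831/103710.5531 = 0.5668; after-tax cost = 5.12% × (1 − 37%) = 3.2256%.
WACC = 0.4332 × 15.3800% + 0.5668 × 3.2256% = 8.4905%.

8.49%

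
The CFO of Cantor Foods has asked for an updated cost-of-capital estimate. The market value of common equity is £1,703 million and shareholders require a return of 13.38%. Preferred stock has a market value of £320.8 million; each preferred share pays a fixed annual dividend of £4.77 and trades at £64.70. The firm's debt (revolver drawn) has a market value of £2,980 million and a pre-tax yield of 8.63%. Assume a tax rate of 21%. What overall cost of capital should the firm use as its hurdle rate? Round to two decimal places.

Cost of preferred: Rp = 4.77 / 64.7 = 7.3725%.
Total capital V = 1703 + 320.8 + 2980 = 5003.8.
Equity: weight = 1703/5003.8 = 0.3403; cost = 13.38%.
Preferred: weight = 320.8/5003.8 = 0.0641; cost = 7.3725%.
Revolver drawn: weight = 2980/5003.8 = 0.5955; after-tax cost = 8.63% × (1 − 21%) = 6.8177%.
WACC = 0.3403 × 13.3800% + 0.0641 × 7.3725% + 0.5955 × 6.8177% = 9.0867%.

9.09%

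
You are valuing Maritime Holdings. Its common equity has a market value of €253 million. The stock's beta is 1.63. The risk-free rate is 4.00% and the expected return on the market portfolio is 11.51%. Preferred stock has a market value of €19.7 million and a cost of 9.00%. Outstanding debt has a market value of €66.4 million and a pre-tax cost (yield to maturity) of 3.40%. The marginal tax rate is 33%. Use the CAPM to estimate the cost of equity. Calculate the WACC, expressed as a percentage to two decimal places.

13.09%

Market risk premium = 11.51% − 4.0% = 7.51%.
Cost of equity via CAPM: Re = 4.0% + 1.63 × 7.51% = 16.2413%.
Total capital V = 253 + 19.7 + 66.4 = 339.1.
Equity: weight = 253/339.1 = 0.7461; cost = 16.2413%.
Preferred: weight = 19.7/339.1 = 0.0581; cost = 9%.
Debt: weight = 66.4/339.1 = 0.1958; after-tax cost = 3.4% × (1 − 33%) = 2.2780%.
WACC = 0.7461 × 16.2413% + 0.0581 × 9.0000% + 0.1958 × 2.2780% = 13.0864%.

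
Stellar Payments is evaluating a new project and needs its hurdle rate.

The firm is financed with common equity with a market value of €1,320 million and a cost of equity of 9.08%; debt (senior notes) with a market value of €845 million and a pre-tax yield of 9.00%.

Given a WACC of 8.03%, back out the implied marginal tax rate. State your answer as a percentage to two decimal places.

29.00%

Total capital V = 1320 + 845 = 2165.
Equity weight = 1320/2165 = 0.6097.
Senior notes weight = 845/2165 = 0.3903.
Equity contribution = 0.6097 × 9.08% = 5.5361%.
Debt contribution must be 8.03% − 5.5361% = 2.4939%.
0.3903 × 9% × (1 − T) = 2.4939%  ⇒  (1 − T) = 0.7100.
T = 29.0026%.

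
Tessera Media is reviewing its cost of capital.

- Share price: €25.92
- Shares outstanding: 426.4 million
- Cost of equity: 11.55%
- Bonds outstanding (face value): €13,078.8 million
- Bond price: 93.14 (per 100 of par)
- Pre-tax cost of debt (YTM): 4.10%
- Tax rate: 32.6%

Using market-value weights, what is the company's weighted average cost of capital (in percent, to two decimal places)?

Market value of equity E = 25.92 × 426.4m = 11052.288m. Market value of debt D = 13078.8m × 93.14/100 = 12181.59432m.
Total capital V = 11052.288 + 12181.59432 = 23233.88232.
Equity: weight = 11052.288/23233.88232 = 0.4757; cost = 11.55%.
Bonds outstanding: weight = 12181.59432/23233.88232 = 0.5243; after-tax cost = 4.1% × (1 − 32.6%) = 2.7634%.
WACC = 0.4757 × 11.5500% + 0.5243 × 2.7634% = 6.9432%.

6.94%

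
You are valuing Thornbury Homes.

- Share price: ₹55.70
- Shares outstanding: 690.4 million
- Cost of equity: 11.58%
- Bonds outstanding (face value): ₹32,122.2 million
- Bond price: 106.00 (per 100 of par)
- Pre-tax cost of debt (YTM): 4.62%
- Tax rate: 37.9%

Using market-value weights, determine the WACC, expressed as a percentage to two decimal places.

7.49%

Market value of equity E = 55.7 × 690.4m = 38455.28m. Market value of debt D = 32122.2m × 106.0/100 = 34049.532m.
Total capital V = 38455.28 + 34049.532 = 72504.812.
Equity: weight = 38455.28/72504.812 = 0.5304; cost = 11.58%.
Bonds outstanding: weight = 34049.532/72504.812 = 0.4696; after-tax cost = 4.62% × (1 − 37.9%) = 2.8690%.
WACC = 0.5304 × 11.5800% + 0.4696 × 2.8690% = 7.4892%.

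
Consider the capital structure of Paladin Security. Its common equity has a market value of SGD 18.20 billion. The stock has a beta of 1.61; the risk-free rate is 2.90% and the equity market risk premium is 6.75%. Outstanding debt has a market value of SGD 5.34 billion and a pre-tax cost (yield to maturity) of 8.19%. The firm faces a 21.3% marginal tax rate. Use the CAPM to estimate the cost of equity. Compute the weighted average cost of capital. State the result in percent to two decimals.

12.11%

Cost of equity via CAPM: Re = 2.9% + 1.61 × 6.75% = 13.7675%.
Total capital V = 18.2 + 5.34 = 23.54.
Equity: weight = 18.2/23.54 = 0.7732; cost = 13.7675%.
Debt: weight = 5.34/23.54 = 0.2268; after-tax cost = 8.19% × (1 − 21.3%) = 6.4455%.
WACC = 0.7732 × 13.7675% + 0.2268 × 6.4455% = 12.1065%.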